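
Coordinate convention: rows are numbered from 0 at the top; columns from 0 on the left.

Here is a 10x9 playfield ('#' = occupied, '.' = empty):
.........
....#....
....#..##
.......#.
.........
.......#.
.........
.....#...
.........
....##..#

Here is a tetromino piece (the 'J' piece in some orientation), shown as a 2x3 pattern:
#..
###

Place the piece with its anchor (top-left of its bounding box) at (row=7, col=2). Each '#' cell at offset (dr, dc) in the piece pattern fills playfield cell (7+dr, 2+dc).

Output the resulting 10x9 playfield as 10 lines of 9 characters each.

Answer: .........
....#....
....#..##
.......#.
.........
.......#.
.........
..#..#...
..###....
....##..#

Derivation:
Fill (7+0,2+0) = (7,2)
Fill (7+1,2+0) = (8,2)
Fill (7+1,2+1) = (8,3)
Fill (7+1,2+2) = (8,4)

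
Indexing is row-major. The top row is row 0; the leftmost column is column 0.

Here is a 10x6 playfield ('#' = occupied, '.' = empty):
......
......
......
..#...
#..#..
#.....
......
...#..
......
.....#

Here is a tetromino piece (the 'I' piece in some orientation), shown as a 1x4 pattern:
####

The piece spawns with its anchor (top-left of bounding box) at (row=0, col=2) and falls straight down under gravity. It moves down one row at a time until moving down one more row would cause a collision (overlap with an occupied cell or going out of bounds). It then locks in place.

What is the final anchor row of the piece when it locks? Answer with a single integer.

Spawn at (row=0, col=2). Try each row:
  row 0: fits
  row 1: fits
  row 2: fits
  row 3: blocked -> lock at row 2

Answer: 2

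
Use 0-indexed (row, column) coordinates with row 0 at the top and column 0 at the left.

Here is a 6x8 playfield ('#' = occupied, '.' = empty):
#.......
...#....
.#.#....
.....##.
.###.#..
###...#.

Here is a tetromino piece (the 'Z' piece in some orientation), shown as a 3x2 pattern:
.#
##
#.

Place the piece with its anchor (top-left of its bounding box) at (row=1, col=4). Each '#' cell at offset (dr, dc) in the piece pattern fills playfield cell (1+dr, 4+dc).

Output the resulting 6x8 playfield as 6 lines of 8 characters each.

Fill (1+0,4+1) = (1,5)
Fill (1+1,4+0) = (2,4)
Fill (1+1,4+1) = (2,5)
Fill (1+2,4+0) = (3,4)

Answer: #.......
...#.#..
.#.###..
....###.
.###.#..
###...#.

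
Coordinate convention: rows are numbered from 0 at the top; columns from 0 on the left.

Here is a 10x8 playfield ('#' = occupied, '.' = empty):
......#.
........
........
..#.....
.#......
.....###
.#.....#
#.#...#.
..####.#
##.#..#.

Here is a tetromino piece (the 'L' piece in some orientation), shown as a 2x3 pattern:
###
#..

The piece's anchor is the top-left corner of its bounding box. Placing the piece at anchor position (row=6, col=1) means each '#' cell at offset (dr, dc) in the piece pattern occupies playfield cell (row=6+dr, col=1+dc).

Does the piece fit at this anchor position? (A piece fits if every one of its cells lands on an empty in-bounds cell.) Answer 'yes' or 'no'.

Answer: no

Derivation:
Check each piece cell at anchor (6, 1):
  offset (0,0) -> (6,1): occupied ('#') -> FAIL
  offset (0,1) -> (6,2): empty -> OK
  offset (0,2) -> (6,3): empty -> OK
  offset (1,0) -> (7,1): empty -> OK
All cells valid: no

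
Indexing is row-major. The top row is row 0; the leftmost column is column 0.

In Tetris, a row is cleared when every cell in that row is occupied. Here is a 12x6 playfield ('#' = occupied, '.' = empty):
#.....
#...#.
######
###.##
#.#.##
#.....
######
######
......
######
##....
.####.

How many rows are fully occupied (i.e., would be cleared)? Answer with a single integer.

Check each row:
  row 0: 5 empty cells -> not full
  row 1: 4 empty cells -> not full
  row 2: 0 empty cells -> FULL (clear)
  row 3: 1 empty cell -> not full
  row 4: 2 empty cells -> not full
  row 5: 5 empty cells -> not full
  row 6: 0 empty cells -> FULL (clear)
  row 7: 0 empty cells -> FULL (clear)
  row 8: 6 empty cells -> not full
  row 9: 0 empty cells -> FULL (clear)
  row 10: 4 empty cells -> not full
  row 11: 2 empty cells -> not full
Total rows cleared: 4

Answer: 4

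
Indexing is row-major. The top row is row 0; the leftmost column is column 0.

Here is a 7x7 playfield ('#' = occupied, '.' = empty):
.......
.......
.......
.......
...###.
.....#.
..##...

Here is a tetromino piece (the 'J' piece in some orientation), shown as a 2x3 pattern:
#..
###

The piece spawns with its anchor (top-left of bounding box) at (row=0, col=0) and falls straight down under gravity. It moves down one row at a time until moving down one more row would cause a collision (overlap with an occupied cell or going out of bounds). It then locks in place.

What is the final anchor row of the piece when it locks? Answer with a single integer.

Spawn at (row=0, col=0). Try each row:
  row 0: fits
  row 1: fits
  row 2: fits
  row 3: fits
  row 4: fits
  row 5: blocked -> lock at row 4

Answer: 4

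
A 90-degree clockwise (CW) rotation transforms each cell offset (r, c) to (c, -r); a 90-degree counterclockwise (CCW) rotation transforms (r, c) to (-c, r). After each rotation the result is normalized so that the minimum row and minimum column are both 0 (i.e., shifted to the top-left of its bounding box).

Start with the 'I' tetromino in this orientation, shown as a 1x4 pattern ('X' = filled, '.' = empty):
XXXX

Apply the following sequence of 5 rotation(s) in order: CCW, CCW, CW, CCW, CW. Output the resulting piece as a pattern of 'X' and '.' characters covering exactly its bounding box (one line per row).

Answer: X
X
X
X

Derivation:
Start:
XXXX
After rotation 1 (CCW):
X
X
X
X
After rotation 2 (CCW):
XXXX
After rotation 3 (CW):
X
X
X
X
After rotation 4 (CCW):
XXXX
After rotation 5 (CW):
X
X
X
X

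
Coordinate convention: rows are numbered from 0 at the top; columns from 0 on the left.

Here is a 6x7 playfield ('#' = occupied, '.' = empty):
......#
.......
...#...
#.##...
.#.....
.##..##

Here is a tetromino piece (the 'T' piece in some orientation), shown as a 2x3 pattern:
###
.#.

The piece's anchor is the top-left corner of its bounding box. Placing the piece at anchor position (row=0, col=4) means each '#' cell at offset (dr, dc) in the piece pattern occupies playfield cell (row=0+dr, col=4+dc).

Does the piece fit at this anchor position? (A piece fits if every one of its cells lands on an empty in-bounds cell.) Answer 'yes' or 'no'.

Check each piece cell at anchor (0, 4):
  offset (0,0) -> (0,4): empty -> OK
  offset (0,1) -> (0,5): empty -> OK
  offset (0,2) -> (0,6): occupied ('#') -> FAIL
  offset (1,1) -> (1,5): empty -> OK
All cells valid: no

Answer: no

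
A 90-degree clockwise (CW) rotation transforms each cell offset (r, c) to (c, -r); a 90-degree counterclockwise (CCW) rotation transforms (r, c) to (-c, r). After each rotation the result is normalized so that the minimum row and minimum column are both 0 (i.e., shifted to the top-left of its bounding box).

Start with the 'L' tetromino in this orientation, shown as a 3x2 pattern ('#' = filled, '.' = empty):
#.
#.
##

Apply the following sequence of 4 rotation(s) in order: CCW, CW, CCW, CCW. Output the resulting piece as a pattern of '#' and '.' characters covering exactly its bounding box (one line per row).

Answer: ##
.#
.#

Derivation:
Start:
#.
#.
##
After rotation 1 (CCW):
..#
###
After rotation 2 (CW):
#.
#.
##
After rotation 3 (CCW):
..#
###
After rotation 4 (CCW):
##
.#
.#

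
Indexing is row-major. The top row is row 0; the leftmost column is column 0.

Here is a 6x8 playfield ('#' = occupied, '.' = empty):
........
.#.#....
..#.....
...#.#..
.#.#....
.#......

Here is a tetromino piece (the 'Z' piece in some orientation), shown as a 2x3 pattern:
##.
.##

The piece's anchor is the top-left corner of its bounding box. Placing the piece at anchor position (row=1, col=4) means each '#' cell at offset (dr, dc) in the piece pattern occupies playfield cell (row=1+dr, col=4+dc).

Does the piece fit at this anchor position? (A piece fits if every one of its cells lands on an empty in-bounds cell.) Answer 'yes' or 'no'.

Check each piece cell at anchor (1, 4):
  offset (0,0) -> (1,4): empty -> OK
  offset (0,1) -> (1,5): empty -> OK
  offset (1,1) -> (2,5): empty -> OK
  offset (1,2) -> (2,6): empty -> OK
All cells valid: yes

Answer: yes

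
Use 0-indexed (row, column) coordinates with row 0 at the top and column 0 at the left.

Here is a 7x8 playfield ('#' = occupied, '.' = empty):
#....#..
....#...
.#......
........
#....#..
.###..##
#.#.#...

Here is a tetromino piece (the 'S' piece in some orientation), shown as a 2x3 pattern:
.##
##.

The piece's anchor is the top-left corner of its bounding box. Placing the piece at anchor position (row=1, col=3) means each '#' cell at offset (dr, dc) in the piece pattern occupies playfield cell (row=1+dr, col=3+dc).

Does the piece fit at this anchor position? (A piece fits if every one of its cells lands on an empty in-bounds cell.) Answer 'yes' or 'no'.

Answer: no

Derivation:
Check each piece cell at anchor (1, 3):
  offset (0,1) -> (1,4): occupied ('#') -> FAIL
  offset (0,2) -> (1,5): empty -> OK
  offset (1,0) -> (2,3): empty -> OK
  offset (1,1) -> (2,4): empty -> OK
All cells valid: no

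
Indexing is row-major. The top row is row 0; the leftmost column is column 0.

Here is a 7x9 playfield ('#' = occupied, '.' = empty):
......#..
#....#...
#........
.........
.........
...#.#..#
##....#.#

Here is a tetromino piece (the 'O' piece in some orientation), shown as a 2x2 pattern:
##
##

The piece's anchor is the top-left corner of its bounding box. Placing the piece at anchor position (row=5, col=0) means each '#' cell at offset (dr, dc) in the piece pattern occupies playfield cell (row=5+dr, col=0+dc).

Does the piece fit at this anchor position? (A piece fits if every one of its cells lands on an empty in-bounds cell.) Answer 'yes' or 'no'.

Check each piece cell at anchor (5, 0):
  offset (0,0) -> (5,0): empty -> OK
  offset (0,1) -> (5,1): empty -> OK
  offset (1,0) -> (6,0): occupied ('#') -> FAIL
  offset (1,1) -> (6,1): occupied ('#') -> FAIL
All cells valid: no

Answer: no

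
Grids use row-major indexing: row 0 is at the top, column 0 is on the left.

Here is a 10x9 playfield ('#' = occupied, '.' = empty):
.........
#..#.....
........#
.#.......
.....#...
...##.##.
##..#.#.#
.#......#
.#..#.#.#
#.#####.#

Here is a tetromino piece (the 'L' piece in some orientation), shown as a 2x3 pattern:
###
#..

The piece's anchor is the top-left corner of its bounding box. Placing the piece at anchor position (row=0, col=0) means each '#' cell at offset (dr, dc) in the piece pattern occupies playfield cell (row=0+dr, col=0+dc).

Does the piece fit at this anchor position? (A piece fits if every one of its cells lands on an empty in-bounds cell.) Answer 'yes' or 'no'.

Answer: no

Derivation:
Check each piece cell at anchor (0, 0):
  offset (0,0) -> (0,0): empty -> OK
  offset (0,1) -> (0,1): empty -> OK
  offset (0,2) -> (0,2): empty -> OK
  offset (1,0) -> (1,0): occupied ('#') -> FAIL
All cells valid: no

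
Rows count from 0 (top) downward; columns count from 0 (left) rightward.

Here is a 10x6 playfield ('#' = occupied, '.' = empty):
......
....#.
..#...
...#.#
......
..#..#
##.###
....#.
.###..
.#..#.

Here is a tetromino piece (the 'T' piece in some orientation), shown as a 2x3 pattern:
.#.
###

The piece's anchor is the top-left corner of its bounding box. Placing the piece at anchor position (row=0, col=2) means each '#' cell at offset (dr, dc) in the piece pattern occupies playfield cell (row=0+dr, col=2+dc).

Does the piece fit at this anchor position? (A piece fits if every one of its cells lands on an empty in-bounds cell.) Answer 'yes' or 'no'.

Answer: no

Derivation:
Check each piece cell at anchor (0, 2):
  offset (0,1) -> (0,3): empty -> OK
  offset (1,0) -> (1,2): empty -> OK
  offset (1,1) -> (1,3): empty -> OK
  offset (1,2) -> (1,4): occupied ('#') -> FAIL
All cells valid: no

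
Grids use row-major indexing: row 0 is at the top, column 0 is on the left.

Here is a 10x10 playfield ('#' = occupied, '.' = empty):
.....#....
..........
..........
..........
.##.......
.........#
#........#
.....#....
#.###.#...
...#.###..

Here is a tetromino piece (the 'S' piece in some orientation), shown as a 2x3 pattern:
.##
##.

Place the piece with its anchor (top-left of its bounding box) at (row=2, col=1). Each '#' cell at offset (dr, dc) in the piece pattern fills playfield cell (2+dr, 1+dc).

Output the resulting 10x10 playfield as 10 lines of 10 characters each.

Answer: .....#....
..........
..##......
.##.......
.##.......
.........#
#........#
.....#....
#.###.#...
...#.###..

Derivation:
Fill (2+0,1+1) = (2,2)
Fill (2+0,1+2) = (2,3)
Fill (2+1,1+0) = (3,1)
Fill (2+1,1+1) = (3,2)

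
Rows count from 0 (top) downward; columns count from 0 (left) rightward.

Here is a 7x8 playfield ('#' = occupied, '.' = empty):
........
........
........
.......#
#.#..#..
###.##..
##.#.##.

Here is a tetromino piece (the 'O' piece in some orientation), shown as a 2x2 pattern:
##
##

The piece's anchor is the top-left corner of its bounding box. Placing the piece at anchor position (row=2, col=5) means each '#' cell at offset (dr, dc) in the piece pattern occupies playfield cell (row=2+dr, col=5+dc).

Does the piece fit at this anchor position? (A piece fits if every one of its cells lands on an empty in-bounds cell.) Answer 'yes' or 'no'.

Check each piece cell at anchor (2, 5):
  offset (0,0) -> (2,5): empty -> OK
  offset (0,1) -> (2,6): empty -> OK
  offset (1,0) -> (3,5): empty -> OK
  offset (1,1) -> (3,6): empty -> OK
All cells valid: yes

Answer: yes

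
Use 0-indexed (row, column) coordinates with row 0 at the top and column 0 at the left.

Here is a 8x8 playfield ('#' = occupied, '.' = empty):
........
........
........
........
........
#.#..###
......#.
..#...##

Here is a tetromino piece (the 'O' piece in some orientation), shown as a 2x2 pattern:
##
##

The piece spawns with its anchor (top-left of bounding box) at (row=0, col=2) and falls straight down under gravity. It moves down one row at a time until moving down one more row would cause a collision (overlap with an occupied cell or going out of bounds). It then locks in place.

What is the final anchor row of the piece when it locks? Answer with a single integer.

Answer: 3

Derivation:
Spawn at (row=0, col=2). Try each row:
  row 0: fits
  row 1: fits
  row 2: fits
  row 3: fits
  row 4: blocked -> lock at row 3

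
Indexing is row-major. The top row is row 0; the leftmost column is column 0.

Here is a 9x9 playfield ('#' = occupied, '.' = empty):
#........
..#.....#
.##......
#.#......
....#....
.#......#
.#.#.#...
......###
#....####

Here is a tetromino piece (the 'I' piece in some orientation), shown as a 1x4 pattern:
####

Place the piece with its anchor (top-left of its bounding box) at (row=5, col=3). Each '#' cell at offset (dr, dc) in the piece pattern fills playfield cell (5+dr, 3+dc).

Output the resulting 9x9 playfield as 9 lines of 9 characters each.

Answer: #........
..#.....#
.##......
#.#......
....#....
.#.####.#
.#.#.#...
......###
#....####

Derivation:
Fill (5+0,3+0) = (5,3)
Fill (5+0,3+1) = (5,4)
Fill (5+0,3+2) = (5,5)
Fill (5+0,3+3) = (5,6)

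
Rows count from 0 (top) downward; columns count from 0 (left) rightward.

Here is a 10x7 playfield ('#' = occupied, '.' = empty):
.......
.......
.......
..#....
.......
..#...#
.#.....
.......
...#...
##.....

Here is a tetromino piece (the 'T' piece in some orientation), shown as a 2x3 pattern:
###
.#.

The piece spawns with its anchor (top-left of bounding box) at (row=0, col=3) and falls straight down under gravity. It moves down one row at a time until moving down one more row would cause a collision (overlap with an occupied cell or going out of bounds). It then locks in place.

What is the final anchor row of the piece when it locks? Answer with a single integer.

Spawn at (row=0, col=3). Try each row:
  row 0: fits
  row 1: fits
  row 2: fits
  row 3: fits
  row 4: fits
  row 5: fits
  row 6: fits
  row 7: fits
  row 8: blocked -> lock at row 7

Answer: 7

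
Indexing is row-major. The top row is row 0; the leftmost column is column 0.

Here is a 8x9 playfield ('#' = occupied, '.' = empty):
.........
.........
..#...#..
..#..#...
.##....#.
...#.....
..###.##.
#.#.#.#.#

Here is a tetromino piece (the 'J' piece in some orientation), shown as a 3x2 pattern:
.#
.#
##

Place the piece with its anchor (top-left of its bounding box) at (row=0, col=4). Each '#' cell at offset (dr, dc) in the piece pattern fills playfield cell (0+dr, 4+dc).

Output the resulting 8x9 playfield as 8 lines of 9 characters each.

Fill (0+0,4+1) = (0,5)
Fill (0+1,4+1) = (1,5)
Fill (0+2,4+0) = (2,4)
Fill (0+2,4+1) = (2,5)

Answer: .....#...
.....#...
..#.###..
..#..#...
.##....#.
...#.....
..###.##.
#.#.#.#.#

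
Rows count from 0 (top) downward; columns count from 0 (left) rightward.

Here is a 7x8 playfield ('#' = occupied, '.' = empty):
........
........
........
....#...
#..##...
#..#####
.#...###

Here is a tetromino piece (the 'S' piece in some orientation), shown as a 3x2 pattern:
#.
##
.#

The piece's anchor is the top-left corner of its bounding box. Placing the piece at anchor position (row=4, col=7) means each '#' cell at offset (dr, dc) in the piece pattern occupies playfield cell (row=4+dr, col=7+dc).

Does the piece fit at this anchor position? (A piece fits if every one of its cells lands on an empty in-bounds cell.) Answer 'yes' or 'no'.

Answer: no

Derivation:
Check each piece cell at anchor (4, 7):
  offset (0,0) -> (4,7): empty -> OK
  offset (1,0) -> (5,7): occupied ('#') -> FAIL
  offset (1,1) -> (5,8): out of bounds -> FAIL
  offset (2,1) -> (6,8): out of bounds -> FAIL
All cells valid: no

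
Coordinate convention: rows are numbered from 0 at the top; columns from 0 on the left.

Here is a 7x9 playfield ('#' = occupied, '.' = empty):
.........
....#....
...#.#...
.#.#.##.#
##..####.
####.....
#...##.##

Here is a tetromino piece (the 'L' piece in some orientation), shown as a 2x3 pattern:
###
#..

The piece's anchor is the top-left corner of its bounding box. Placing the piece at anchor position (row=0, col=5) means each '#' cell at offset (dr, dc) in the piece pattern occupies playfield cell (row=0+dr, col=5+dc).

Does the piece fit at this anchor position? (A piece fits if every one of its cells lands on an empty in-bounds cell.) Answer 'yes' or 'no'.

Check each piece cell at anchor (0, 5):
  offset (0,0) -> (0,5): empty -> OK
  offset (0,1) -> (0,6): empty -> OK
  offset (0,2) -> (0,7): empty -> OK
  offset (1,0) -> (1,5): empty -> OK
All cells valid: yes

Answer: yes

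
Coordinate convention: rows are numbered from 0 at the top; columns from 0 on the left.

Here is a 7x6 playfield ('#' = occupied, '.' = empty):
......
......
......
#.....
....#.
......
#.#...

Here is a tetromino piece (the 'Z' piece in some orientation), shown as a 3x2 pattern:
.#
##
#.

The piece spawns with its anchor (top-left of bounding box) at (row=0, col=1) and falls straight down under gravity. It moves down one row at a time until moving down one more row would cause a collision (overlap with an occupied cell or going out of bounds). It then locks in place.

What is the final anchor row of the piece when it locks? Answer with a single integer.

Answer: 4

Derivation:
Spawn at (row=0, col=1). Try each row:
  row 0: fits
  row 1: fits
  row 2: fits
  row 3: fits
  row 4: fits
  row 5: blocked -> lock at row 4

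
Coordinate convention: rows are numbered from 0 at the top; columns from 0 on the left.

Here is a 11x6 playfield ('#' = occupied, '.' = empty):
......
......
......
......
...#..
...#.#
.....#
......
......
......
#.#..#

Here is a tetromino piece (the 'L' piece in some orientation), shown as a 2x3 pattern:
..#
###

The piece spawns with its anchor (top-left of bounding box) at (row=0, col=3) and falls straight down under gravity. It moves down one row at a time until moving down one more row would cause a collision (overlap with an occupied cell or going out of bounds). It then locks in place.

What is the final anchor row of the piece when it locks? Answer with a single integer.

Answer: 2

Derivation:
Spawn at (row=0, col=3). Try each row:
  row 0: fits
  row 1: fits
  row 2: fits
  row 3: blocked -> lock at row 2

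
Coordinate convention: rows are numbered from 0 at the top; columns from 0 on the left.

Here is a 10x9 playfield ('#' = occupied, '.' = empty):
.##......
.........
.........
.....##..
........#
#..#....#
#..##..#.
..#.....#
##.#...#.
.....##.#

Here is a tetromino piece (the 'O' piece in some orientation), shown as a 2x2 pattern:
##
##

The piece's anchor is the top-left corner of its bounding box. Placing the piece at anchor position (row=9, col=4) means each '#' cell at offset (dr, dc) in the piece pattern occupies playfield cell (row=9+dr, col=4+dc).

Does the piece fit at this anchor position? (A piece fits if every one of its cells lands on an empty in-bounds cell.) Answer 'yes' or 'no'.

Check each piece cell at anchor (9, 4):
  offset (0,0) -> (9,4): empty -> OK
  offset (0,1) -> (9,5): occupied ('#') -> FAIL
  offset (1,0) -> (10,4): out of bounds -> FAIL
  offset (1,1) -> (10,5): out of bounds -> FAIL
All cells valid: no

Answer: no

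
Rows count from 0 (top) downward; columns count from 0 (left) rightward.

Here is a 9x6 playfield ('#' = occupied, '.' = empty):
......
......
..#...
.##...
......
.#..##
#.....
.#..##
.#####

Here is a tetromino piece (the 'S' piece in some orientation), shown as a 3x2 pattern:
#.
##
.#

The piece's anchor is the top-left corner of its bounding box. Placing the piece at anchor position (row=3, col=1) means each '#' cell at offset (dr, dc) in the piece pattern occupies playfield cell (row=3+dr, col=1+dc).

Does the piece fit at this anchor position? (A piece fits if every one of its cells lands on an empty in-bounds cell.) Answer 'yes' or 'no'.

Check each piece cell at anchor (3, 1):
  offset (0,0) -> (3,1): occupied ('#') -> FAIL
  offset (1,0) -> (4,1): empty -> OK
  offset (1,1) -> (4,2): empty -> OK
  offset (2,1) -> (5,2): empty -> OK
All cells valid: no

Answer: no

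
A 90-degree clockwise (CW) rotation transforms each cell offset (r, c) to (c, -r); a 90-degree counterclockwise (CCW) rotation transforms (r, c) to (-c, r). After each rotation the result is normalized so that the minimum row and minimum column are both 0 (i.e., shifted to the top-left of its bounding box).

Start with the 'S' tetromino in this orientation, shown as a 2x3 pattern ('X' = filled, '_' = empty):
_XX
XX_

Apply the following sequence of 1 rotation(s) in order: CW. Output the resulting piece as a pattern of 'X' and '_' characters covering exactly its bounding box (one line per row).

Answer: X_
XX
_X

Derivation:
Start:
_XX
XX_
After rotation 1 (CW):
X_
XX
_X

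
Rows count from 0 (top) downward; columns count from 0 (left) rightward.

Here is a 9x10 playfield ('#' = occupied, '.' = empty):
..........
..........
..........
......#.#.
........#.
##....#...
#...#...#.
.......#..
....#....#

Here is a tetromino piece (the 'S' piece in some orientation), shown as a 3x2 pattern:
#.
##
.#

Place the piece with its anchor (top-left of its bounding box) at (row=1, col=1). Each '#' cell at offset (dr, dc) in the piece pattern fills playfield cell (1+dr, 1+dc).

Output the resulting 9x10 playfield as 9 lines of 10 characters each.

Answer: ..........
.#........
.##.......
..#...#.#.
........#.
##....#...
#...#...#.
.......#..
....#....#

Derivation:
Fill (1+0,1+0) = (1,1)
Fill (1+1,1+0) = (2,1)
Fill (1+1,1+1) = (2,2)
Fill (1+2,1+1) = (3,2)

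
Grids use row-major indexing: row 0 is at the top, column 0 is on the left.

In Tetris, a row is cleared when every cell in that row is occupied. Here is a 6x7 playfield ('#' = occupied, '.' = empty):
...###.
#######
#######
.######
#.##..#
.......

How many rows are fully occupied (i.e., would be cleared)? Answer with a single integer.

Answer: 2

Derivation:
Check each row:
  row 0: 4 empty cells -> not full
  row 1: 0 empty cells -> FULL (clear)
  row 2: 0 empty cells -> FULL (clear)
  row 3: 1 empty cell -> not full
  row 4: 3 empty cells -> not full
  row 5: 7 empty cells -> not full
Total rows cleared: 2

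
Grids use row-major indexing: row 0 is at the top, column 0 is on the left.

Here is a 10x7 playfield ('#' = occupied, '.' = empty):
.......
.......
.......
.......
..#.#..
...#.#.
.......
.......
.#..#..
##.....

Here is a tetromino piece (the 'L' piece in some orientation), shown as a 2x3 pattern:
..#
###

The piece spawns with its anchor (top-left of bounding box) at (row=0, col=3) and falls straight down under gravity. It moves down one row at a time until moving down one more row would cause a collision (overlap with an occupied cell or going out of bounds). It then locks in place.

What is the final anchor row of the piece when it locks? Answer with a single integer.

Answer: 2

Derivation:
Spawn at (row=0, col=3). Try each row:
  row 0: fits
  row 1: fits
  row 2: fits
  row 3: blocked -> lock at row 2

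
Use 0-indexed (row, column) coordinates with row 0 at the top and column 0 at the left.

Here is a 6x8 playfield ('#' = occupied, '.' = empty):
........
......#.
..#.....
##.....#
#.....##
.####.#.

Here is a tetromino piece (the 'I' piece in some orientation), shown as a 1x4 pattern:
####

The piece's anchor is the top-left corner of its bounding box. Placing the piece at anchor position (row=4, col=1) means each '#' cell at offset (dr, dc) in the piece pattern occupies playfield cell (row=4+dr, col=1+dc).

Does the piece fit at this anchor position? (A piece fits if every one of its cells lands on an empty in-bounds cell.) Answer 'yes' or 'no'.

Answer: yes

Derivation:
Check each piece cell at anchor (4, 1):
  offset (0,0) -> (4,1): empty -> OK
  offset (0,1) -> (4,2): empty -> OK
  offset (0,2) -> (4,3): empty -> OK
  offset (0,3) -> (4,4): empty -> OK
All cells valid: yes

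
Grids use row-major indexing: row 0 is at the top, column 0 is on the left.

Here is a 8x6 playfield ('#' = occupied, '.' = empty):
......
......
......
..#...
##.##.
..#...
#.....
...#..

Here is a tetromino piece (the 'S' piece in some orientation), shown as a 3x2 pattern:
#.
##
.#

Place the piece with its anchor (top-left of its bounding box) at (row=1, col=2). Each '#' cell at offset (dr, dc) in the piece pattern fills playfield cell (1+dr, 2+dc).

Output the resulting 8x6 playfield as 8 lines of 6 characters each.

Fill (1+0,2+0) = (1,2)
Fill (1+1,2+0) = (2,2)
Fill (1+1,2+1) = (2,3)
Fill (1+2,2+1) = (3,3)

Answer: ......
..#...
..##..
..##..
##.##.
..#...
#.....
...#..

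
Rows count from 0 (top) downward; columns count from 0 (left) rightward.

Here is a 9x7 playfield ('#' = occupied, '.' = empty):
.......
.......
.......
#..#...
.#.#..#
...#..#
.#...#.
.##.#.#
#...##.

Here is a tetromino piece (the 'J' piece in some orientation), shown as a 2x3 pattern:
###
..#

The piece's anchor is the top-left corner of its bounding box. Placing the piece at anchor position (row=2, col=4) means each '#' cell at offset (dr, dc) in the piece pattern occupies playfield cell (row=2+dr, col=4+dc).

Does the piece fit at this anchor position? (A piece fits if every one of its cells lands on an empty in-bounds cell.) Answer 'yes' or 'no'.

Answer: yes

Derivation:
Check each piece cell at anchor (2, 4):
  offset (0,0) -> (2,4): empty -> OK
  offset (0,1) -> (2,5): empty -> OK
  offset (0,2) -> (2,6): empty -> OK
  offset (1,2) -> (3,6): empty -> OK
All cells valid: yes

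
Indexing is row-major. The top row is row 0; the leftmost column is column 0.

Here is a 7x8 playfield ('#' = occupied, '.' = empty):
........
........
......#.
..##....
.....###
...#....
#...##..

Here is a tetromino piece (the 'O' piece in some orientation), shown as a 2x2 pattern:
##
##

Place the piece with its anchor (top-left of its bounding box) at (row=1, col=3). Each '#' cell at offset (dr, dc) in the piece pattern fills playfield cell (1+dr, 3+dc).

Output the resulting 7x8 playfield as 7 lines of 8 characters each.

Answer: ........
...##...
...##.#.
..##....
.....###
...#....
#...##..

Derivation:
Fill (1+0,3+0) = (1,3)
Fill (1+0,3+1) = (1,4)
Fill (1+1,3+0) = (2,3)
Fill (1+1,3+1) = (2,4)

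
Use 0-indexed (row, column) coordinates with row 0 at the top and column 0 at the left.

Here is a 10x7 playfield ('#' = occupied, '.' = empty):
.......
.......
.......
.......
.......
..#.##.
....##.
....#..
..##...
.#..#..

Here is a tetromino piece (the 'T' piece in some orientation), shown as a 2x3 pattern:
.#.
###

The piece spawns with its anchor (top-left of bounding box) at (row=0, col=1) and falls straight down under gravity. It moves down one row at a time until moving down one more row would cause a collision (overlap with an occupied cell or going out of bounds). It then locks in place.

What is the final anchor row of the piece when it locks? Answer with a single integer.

Spawn at (row=0, col=1). Try each row:
  row 0: fits
  row 1: fits
  row 2: fits
  row 3: fits
  row 4: blocked -> lock at row 3

Answer: 3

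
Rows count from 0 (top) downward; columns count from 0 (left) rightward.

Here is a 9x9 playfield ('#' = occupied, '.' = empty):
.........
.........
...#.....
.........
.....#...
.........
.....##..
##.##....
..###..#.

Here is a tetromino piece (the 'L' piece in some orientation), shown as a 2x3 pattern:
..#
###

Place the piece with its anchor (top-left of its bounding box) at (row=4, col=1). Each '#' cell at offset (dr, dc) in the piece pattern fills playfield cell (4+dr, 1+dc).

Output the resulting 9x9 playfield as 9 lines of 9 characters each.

Fill (4+0,1+2) = (4,3)
Fill (4+1,1+0) = (5,1)
Fill (4+1,1+1) = (5,2)
Fill (4+1,1+2) = (5,3)

Answer: .........
.........
...#.....
.........
...#.#...
.###.....
.....##..
##.##....
..###..#.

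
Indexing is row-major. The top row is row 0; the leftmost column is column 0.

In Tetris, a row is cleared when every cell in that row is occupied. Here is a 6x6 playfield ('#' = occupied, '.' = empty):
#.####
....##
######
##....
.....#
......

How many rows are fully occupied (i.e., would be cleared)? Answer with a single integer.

Answer: 1

Derivation:
Check each row:
  row 0: 1 empty cell -> not full
  row 1: 4 empty cells -> not full
  row 2: 0 empty cells -> FULL (clear)
  row 3: 4 empty cells -> not full
  row 4: 5 empty cells -> not full
  row 5: 6 empty cells -> not full
Total rows cleared: 1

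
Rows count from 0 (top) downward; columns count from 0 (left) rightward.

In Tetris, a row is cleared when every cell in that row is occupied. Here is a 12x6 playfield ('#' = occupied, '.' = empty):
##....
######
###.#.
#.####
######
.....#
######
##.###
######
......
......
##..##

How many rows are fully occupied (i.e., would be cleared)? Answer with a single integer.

Check each row:
  row 0: 4 empty cells -> not full
  row 1: 0 empty cells -> FULL (clear)
  row 2: 2 empty cells -> not full
  row 3: 1 empty cell -> not full
  row 4: 0 empty cells -> FULL (clear)
  row 5: 5 empty cells -> not full
  row 6: 0 empty cells -> FULL (clear)
  row 7: 1 empty cell -> not full
  row 8: 0 empty cells -> FULL (clear)
  row 9: 6 empty cells -> not full
  row 10: 6 empty cells -> not full
  row 11: 2 empty cells -> not full
Total rows cleared: 4

Answer: 4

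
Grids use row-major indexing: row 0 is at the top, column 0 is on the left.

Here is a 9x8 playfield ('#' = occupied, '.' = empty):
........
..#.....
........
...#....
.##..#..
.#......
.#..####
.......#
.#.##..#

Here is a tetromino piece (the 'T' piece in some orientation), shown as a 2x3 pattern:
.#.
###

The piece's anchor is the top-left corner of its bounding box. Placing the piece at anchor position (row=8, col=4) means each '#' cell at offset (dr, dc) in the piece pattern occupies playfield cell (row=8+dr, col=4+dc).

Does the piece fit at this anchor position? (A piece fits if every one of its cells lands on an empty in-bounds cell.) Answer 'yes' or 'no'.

Answer: no

Derivation:
Check each piece cell at anchor (8, 4):
  offset (0,1) -> (8,5): empty -> OK
  offset (1,0) -> (9,4): out of bounds -> FAIL
  offset (1,1) -> (9,5): out of bounds -> FAIL
  offset (1,2) -> (9,6): out of bounds -> FAIL
All cells valid: no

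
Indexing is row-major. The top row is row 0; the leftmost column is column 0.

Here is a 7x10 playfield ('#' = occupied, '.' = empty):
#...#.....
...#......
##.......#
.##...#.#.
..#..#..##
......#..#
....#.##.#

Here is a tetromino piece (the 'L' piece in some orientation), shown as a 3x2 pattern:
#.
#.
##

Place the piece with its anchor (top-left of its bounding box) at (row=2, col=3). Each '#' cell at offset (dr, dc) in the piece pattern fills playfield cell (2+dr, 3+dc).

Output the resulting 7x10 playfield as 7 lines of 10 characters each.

Answer: #...#.....
...#......
##.#.....#
.###..#.#.
..####..##
......#..#
....#.##.#

Derivation:
Fill (2+0,3+0) = (2,3)
Fill (2+1,3+0) = (3,3)
Fill (2+2,3+0) = (4,3)
Fill (2+2,3+1) = (4,4)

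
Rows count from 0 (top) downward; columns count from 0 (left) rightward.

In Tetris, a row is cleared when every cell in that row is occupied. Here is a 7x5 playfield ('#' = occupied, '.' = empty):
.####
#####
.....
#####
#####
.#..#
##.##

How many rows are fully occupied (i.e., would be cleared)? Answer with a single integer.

Check each row:
  row 0: 1 empty cell -> not full
  row 1: 0 empty cells -> FULL (clear)
  row 2: 5 empty cells -> not full
  row 3: 0 empty cells -> FULL (clear)
  row 4: 0 empty cells -> FULL (clear)
  row 5: 3 empty cells -> not full
  row 6: 1 empty cell -> not full
Total rows cleared: 3

Answer: 3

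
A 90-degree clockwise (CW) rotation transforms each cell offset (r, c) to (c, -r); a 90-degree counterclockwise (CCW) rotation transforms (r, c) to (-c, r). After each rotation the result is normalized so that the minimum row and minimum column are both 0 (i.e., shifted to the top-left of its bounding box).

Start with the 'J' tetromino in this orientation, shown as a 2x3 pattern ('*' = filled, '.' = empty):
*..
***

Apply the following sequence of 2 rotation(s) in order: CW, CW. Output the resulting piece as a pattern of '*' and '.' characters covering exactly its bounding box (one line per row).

Answer: ***
..*

Derivation:
Start:
*..
***
After rotation 1 (CW):
**
*.
*.
After rotation 2 (CW):
***
..*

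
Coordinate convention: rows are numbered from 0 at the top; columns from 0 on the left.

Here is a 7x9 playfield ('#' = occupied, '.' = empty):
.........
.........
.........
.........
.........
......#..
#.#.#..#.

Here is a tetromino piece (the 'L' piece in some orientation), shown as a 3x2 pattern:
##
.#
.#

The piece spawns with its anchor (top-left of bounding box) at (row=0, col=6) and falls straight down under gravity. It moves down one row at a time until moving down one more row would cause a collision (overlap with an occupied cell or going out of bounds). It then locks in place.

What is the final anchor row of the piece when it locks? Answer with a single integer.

Answer: 3

Derivation:
Spawn at (row=0, col=6). Try each row:
  row 0: fits
  row 1: fits
  row 2: fits
  row 3: fits
  row 4: blocked -> lock at row 3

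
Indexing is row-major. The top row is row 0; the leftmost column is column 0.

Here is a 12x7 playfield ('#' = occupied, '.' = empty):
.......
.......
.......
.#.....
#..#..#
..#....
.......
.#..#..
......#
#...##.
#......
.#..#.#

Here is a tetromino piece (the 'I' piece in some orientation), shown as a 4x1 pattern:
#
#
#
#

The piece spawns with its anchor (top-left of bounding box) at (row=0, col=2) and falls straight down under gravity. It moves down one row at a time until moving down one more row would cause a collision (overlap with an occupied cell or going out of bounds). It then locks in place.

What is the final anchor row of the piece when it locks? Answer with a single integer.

Answer: 1

Derivation:
Spawn at (row=0, col=2). Try each row:
  row 0: fits
  row 1: fits
  row 2: blocked -> lock at row 1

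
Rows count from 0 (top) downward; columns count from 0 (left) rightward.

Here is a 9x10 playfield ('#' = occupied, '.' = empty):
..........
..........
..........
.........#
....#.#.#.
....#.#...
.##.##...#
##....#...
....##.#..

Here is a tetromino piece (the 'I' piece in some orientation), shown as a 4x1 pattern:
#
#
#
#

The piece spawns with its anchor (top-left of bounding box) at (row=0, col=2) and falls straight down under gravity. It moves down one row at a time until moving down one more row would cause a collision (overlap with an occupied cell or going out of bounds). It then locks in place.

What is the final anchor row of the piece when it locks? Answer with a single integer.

Answer: 2

Derivation:
Spawn at (row=0, col=2). Try each row:
  row 0: fits
  row 1: fits
  row 2: fits
  row 3: blocked -> lock at row 2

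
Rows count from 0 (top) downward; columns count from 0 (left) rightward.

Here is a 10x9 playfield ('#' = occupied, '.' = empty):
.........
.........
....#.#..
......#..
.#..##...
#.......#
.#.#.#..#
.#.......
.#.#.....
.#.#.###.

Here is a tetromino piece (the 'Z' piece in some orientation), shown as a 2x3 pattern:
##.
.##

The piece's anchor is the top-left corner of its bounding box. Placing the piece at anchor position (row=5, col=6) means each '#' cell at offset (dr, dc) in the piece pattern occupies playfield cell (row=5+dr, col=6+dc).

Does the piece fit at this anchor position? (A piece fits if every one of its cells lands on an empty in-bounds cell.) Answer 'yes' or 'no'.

Check each piece cell at anchor (5, 6):
  offset (0,0) -> (5,6): empty -> OK
  offset (0,1) -> (5,7): empty -> OK
  offset (1,1) -> (6,7): empty -> OK
  offset (1,2) -> (6,8): occupied ('#') -> FAIL
All cells valid: no

Answer: no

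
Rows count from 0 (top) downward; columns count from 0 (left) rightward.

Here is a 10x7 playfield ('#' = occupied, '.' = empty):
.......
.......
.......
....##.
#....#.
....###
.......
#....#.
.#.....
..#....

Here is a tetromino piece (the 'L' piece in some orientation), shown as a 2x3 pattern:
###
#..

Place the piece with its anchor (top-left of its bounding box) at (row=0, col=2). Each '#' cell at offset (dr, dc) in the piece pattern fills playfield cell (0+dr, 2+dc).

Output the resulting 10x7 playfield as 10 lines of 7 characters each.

Fill (0+0,2+0) = (0,2)
Fill (0+0,2+1) = (0,3)
Fill (0+0,2+2) = (0,4)
Fill (0+1,2+0) = (1,2)

Answer: ..###..
..#....
.......
....##.
#....#.
....###
.......
#....#.
.#.....
..#....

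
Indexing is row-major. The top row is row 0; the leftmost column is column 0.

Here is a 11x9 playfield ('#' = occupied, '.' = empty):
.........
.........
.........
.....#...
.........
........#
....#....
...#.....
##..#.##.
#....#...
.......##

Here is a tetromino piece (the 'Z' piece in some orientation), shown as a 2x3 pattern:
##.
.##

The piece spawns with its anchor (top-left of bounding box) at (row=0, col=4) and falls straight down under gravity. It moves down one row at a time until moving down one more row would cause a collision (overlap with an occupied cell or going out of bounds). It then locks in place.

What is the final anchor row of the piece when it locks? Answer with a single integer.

Spawn at (row=0, col=4). Try each row:
  row 0: fits
  row 1: fits
  row 2: blocked -> lock at row 1

Answer: 1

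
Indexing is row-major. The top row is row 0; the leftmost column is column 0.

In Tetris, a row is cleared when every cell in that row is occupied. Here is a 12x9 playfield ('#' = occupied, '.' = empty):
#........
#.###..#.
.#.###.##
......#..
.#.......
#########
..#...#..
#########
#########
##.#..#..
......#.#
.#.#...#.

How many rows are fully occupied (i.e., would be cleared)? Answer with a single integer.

Answer: 3

Derivation:
Check each row:
  row 0: 8 empty cells -> not full
  row 1: 4 empty cells -> not full
  row 2: 3 empty cells -> not full
  row 3: 8 empty cells -> not full
  row 4: 8 empty cells -> not full
  row 5: 0 empty cells -> FULL (clear)
  row 6: 7 empty cells -> not full
  row 7: 0 empty cells -> FULL (clear)
  row 8: 0 empty cells -> FULL (clear)
  row 9: 5 empty cells -> not full
  row 10: 7 empty cells -> not full
  row 11: 6 empty cells -> not full
Total rows cleared: 3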